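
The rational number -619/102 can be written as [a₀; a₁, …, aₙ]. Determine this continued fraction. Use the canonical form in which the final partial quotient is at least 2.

[-7; 1, 13, 1, 1, 3]

Repeatedly divide and take the remainder:
-619 ÷ 102 → quotient -7, remainder 95
102 ÷ 95 → quotient 1, remainder 7
95 ÷ 7 → quotient 13, remainder 4
7 ÷ 4 → quotient 1, remainder 3
4 ÷ 3 → quotient 1, remainder 1
3 ÷ 1 → quotient 3, remainder 0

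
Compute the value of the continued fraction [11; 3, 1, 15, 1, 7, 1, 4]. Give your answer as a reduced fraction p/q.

Start with 4.
1 + 1/(4/1) = 1 + 1/4 = 5/4
7 + 1/(5/4) = 7 + 4/5 = 39/5
1 + 1/(39/5) = 1 + 5/39 = 44/39
15 + 1/(44/39) = 15 + 39/44 = 699/44
1 + 1/(699/44) = 1 + 44/699 = 743/699
3 + 1/(743/699) = 3 + 699/743 = 2928/743
11 + 1/(2928/743) = 11 + 743/2928 = 32951/2928

32951/2928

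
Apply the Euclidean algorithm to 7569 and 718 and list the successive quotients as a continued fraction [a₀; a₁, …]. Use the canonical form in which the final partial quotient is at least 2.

⌊7569/718⌋ = 10, remainder 389
⌊718/389⌋ = 1, remainder 329
⌊389/329⌋ = 1, remainder 60
⌊329/60⌋ = 5, remainder 29
⌊60/29⌋ = 2, remainder 2
⌊29/2⌋ = 14, remainder 1
⌊2/1⌋ = 2, remainder 0

[10; 1, 1, 5, 2, 14, 2]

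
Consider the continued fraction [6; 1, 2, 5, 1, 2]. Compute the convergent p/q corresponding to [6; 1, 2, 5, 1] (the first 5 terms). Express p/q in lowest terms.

Start with 1.
5 + 1/(1/1) = 5 + 1/1 = 6/1
2 + 1/(6/1) = 2 + 1/6 = 13/6
1 + 1/(13/6) = 1 + 6/13 = 19/13
6 + 1/(19/13) = 6 + 13/19 = 127/19

127/19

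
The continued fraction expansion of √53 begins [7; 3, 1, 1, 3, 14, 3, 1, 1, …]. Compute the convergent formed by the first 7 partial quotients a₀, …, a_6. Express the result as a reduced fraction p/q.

7979/1096

Collapse the nested fraction from the inside out:
Start with 3.
14 + 1/(3/1) = 14 + 1/3 = 43/3
3 + 1/(43/3) = 3 + 3/43 = 132/43
1 + 1/(132/43) = 1 + 43/132 = 175/132
1 + 1/(175/132) = 1 + 132/175 = 307/175
3 + 1/(307/175) = 3 + 175/307 = 1096/307
7 + 1/(1096/307) = 7 + 307/1096 = 7979/1096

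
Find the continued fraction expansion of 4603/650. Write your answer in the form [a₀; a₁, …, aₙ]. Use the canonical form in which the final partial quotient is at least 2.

[7; 12, 3, 1, 3, 1, 2]

4603 = 7·650 + 53, so a_0 = 7
650 = 12·53 + 14, so a_1 = 12
53 = 3·14 + 11, so a_2 = 3
14 = 1·11 + 3, so a_3 = 1
11 = 3·3 + 2, so a_4 = 3
3 = 1·2 + 1, so a_5 = 1
2 = 2·1 + 0, so a_6 = 2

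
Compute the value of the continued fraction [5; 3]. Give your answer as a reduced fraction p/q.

Start with 3.
5 + 1/(3/1) = 5 + 1/3 = 16/3

16/3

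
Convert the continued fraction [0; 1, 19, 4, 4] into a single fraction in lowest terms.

327/344

a_0 = 0: 0/1
a_1 = 1: 1/1
a_2 = 19: 19/20
a_3 = 4: 77/81
a_4 = 4: 327/344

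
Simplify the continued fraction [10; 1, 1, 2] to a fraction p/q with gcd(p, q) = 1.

53/5

Build up convergents one term at a time:
a_0 = 10: 10/1
a_1 = 1: 11/1
a_2 = 1: 21/2
a_3 = 2: 53/5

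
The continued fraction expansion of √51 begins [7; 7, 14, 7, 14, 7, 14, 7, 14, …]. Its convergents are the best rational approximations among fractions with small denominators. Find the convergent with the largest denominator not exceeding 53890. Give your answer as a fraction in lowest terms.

a_0 = 7: 7/1  (≤ bound)
a_1 = 7: 50/7  (≤ bound)
a_2 = 14: 707/99  (≤ bound)
a_3 = 7: 4999/700  (≤ bound)
a_4 = 14: 70693/9899  (≤ bound)
a_5 = 7: 499850/69993  (> 53890, stop)

70693/9899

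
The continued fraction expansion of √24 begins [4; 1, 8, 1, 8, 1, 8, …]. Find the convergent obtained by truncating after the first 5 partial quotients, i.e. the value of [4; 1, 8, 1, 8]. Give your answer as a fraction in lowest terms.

Start with 8.
1 + 1/(8/1) = 1 + 1/8 = 9/8
8 + 1/(9/8) = 8 + 8/9 = 80/9
1 + 1/(80/9) = 1 + 9/80 = 89/80
4 + 1/(89/80) = 4 + 80/89 = 436/89

436/89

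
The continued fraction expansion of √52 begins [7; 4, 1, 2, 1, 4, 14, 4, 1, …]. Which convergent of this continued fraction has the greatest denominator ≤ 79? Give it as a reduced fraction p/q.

137/19

a_0 = 7: 7/1  (≤ bound)
a_1 = 4: 29/4  (≤ bound)
a_2 = 1: 36/5  (≤ bound)
a_3 = 2: 101/14  (≤ bound)
a_4 = 1: 137/19  (≤ bound)
a_5 = 4: 649/90  (> 79, stop)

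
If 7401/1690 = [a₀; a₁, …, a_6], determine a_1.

Run the Euclidean algorithm, recording each quotient:
7401 ÷ 1690 → quotient 4, remainder 641
1690 ÷ 641 → quotient 2, remainder 408

2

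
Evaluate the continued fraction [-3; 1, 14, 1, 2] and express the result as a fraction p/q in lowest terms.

-97/47

a_0 = -3: -3/1
a_1 = 1: -2/1
a_2 = 14: -31/15
a_3 = 1: -33/16
a_4 = 2: -97/47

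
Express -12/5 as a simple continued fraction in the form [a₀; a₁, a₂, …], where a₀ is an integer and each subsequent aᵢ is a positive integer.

[-3; 1, 1, 2]

-12 ÷ 5 → quotient -3, remainder 3
5 ÷ 3 → quotient 1, remainder 2
3 ÷ 2 → quotient 1, remainder 1
2 ÷ 1 → quotient 2, remainder 0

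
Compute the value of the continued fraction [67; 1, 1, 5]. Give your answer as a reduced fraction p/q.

a_0 = 67: 67/1
a_1 = 1: 68/1
a_2 = 1: 135/2
a_3 = 5: 743/11

743/11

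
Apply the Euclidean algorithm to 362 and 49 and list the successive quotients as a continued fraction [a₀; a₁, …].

Apply division with remainder until the remainder is 0:
⌊362/49⌋ = 7, remainder 19
⌊49/19⌋ = 2, remainder 11
⌊19/11⌋ = 1, remainder 8
⌊11/8⌋ = 1, remainder 3
⌊8/3⌋ = 2, remainder 2
⌊3/2⌋ = 1, remainder 1
⌊2/1⌋ = 2, remainder 0

[7; 2, 1, 1, 2, 1, 2]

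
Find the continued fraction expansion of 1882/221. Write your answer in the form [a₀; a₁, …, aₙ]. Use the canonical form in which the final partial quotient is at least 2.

[8; 1, 1, 15, 3, 2]

Run the Euclidean algorithm, recording each quotient:
1882 ÷ 221 → quotient 8, remainder 114
221 ÷ 114 → quotient 1, remainder 107
114 ÷ 107 → quotient 1, remainder 7
107 ÷ 7 → quotient 15, remainder 2
7 ÷ 2 → quotient 3, remainder 1
2 ÷ 1 → quotient 2, remainder 0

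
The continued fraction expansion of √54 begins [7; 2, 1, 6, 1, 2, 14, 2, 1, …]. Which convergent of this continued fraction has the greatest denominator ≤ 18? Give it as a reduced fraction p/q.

List convergents until the denominator exceeds the bound:
a_0 = 7: 7/1  (≤ bound)
a_1 = 2: 15/2  (≤ bound)
a_2 = 1: 22/3  (≤ bound)
a_3 = 6: 147/20  (> 18, stop)

22/3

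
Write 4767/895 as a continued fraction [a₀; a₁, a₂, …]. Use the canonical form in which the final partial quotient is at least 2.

Apply division with remainder until the remainder is 0:
4767 ÷ 895 → quotient 5, remainder 292
895 ÷ 292 → quotient 3, remainder 19
292 ÷ 19 → quotient 15, remainder 7
19 ÷ 7 → quotient 2, remainder 5
7 ÷ 5 → quotient 1, remainder 2
5 ÷ 2 → quotient 2, remainder 1
2 ÷ 1 → quotient 2, remainder 0

[5; 3, 15, 2, 1, 2, 2]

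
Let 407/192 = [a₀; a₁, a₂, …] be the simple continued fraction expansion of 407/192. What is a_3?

Run the Euclidean algorithm, recording each quotient:
407 = 2·192 + 23, so a_0 = 2
192 = 8·23 + 8, so a_1 = 8
23 = 2·8 + 7, so a_2 = 2
8 = 1·7 + 1, so a_3 = 1

1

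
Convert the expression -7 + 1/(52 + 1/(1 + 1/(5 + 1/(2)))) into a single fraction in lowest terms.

-4796/687

Start with 2.
5 + 1/(2/1) = 5 + 1/2 = 11/2
1 + 1/(11/2) = 1 + 2/11 = 13/11
52 + 1/(13/11) = 52 + 11/13 = 687/13
-7 + 1/(687/13) = -7 + 13/687 = -4796/687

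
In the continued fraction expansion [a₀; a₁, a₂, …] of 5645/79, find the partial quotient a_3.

7

⌊5645/79⌋ = 71, remainder 36
⌊79/36⌋ = 2, remainder 7
⌊36/7⌋ = 5, remainder 1
⌊7/1⌋ = 7, remainder 0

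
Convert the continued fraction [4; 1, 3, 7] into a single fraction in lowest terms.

a_0 = 4: 4/1
a_1 = 1: 5/1
a_2 = 3: 19/4
a_3 = 7: 138/29

138/29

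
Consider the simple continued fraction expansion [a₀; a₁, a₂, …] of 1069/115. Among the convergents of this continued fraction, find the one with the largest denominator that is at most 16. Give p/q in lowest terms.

93/10

a_0 = 9: 9/1  (≤ bound)
a_1 = 3: 28/3  (≤ bound)
a_2 = 2: 65/7  (≤ bound)
a_3 = 1: 93/10  (≤ bound)
a_4 = 1: 158/17  (> 16, stop)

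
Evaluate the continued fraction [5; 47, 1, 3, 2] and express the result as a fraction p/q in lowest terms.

a_0 = 5: 5/1
a_1 = 47: 236/47
a_2 = 1: 241/48
a_3 = 3: 959/191
a_4 = 2: 2159/430

2159/430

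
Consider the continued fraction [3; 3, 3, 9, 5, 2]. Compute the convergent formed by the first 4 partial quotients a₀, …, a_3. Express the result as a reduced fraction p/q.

a_0 = 3: 3/1
a_1 = 3: 10/3
a_2 = 3: 33/10
a_3 = 9: 307/93

307/93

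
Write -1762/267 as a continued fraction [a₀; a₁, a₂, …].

[-7; 2, 2, 53]

-1762 ÷ 267 → quotient -7, remainder 107
267 ÷ 107 → quotient 2, remainder 53
107 ÷ 53 → quotient 2, remainder 1
53 ÷ 1 → quotient 53, remainder 0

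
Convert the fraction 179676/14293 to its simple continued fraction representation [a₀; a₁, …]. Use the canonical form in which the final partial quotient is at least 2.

[12; 1, 1, 3, 38, 1, 51]

179676 ÷ 14293 → quotient 12, remainder 8160
14293 ÷ 8160 → quotient 1, remainder 6133
8160 ÷ 6133 → quotient 1, remainder 2027
6133 ÷ 2027 → quotient 3, remainder 52
2027 ÷ 52 → quotient 38, remainder 51
52 ÷ 51 → quotient 1, remainder 1
51 ÷ 1 → quotient 51, remainder 0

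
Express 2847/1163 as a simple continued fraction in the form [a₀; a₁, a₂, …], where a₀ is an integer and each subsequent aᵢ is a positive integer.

[2; 2, 4, 3, 3, 1, 2, 3]

2847 ÷ 1163 → quotient 2, remainder 521
1163 ÷ 521 → quotient 2, remainder 121
521 ÷ 121 → quotient 4, remainder 37
121 ÷ 37 → quotient 3, remainder 10
37 ÷ 10 → quotient 3, remainder 7
10 ÷ 7 → quotient 1, remainder 3
7 ÷ 3 → quotient 2, remainder 1
3 ÷ 1 → quotient 3, remainder 0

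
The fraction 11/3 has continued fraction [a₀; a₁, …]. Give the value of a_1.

⌊11/3⌋ = 3, remainder 2
⌊3/2⌋ = 1, remainder 1

1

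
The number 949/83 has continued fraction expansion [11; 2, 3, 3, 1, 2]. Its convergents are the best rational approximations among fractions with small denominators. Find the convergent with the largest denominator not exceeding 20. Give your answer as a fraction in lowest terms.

List convergents until the denominator exceeds the bound:
a_0 = 11: 11/1  (≤ bound)
a_1 = 2: 23/2  (≤ bound)
a_2 = 3: 80/7  (≤ bound)
a_3 = 3: 263/23  (> 20, stop)

80/7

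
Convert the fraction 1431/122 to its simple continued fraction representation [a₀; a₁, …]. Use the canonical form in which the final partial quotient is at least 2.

[11; 1, 2, 1, 2, 3, 3]

⌊1431/122⌋ = 11, remainder 89
⌊122/89⌋ = 1, remainder 33
⌊89/33⌋ = 2, remainder 23
⌊33/23⌋ = 1, remainder 10
⌊23/10⌋ = 2, remainder 3
⌊10/3⌋ = 3, remainder 1
⌊3/1⌋ = 3, remainder 0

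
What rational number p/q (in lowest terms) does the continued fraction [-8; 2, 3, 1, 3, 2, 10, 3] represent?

a_0 = -8: -8/1
a_1 = 2: -15/2
a_2 = 3: -53/7
a_3 = 1: -68/9
a_4 = 3: -257/34
a_5 = 2: -582/77
a_6 = 10: -6077/804
a_7 = 3: -18813/2489

-18813/2489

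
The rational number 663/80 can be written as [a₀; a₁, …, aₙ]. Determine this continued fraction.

[8; 3, 2, 11]

⌊663/80⌋ = 8, remainder 23
⌊80/23⌋ = 3, remainder 11
⌊23/11⌋ = 2, remainder 1
⌊11/1⌋ = 11, remainder 0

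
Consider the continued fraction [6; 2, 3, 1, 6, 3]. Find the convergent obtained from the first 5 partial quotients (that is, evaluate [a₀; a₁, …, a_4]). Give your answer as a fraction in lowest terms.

393/61

Build up convergents one term at a time:
a_0 = 6: 6/1
a_1 = 2: 13/2
a_2 = 3: 45/7
a_3 = 1: 58/9
a_4 = 6: 393/61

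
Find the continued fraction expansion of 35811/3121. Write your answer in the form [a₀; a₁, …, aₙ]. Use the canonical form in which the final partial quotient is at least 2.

35811 ÷ 3121 → quotient 11, remainder 1480
3121 ÷ 1480 → quotient 2, remainder 161
1480 ÷ 161 → quotient 9, remainder 31
161 ÷ 31 → quotient 5, remainder 6
31 ÷ 6 → quotient 5, remainder 1
6 ÷ 1 → quotient 6, remainder 0

[11; 2, 9, 5, 5, 6]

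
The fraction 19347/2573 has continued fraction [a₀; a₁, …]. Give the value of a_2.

19347 ÷ 2573 → quotient 7, remainder 1336
2573 ÷ 1336 → quotient 1, remainder 1237
1336 ÷ 1237 → quotient 1, remainder 99

1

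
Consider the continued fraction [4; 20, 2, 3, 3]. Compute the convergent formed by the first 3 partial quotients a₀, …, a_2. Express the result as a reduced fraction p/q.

166/41

Starting at the tail and folding back:
Start with 2.
20 + 1/(2/1) = 20 + 1/2 = 41/2
4 + 1/(41/2) = 4 + 2/41 = 166/41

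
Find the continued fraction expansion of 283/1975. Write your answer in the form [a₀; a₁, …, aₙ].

[0; 6, 1, 46, 6]

Run the Euclidean algorithm, recording each quotient:
283 = 0·1975 + 283, so a_0 = 0
1975 = 6·283 + 277, so a_1 = 6
283 = 1·277 + 6, so a_2 = 1
277 = 46·6 + 1, so a_3 = 46
6 = 6·1 + 0, so a_4 = 6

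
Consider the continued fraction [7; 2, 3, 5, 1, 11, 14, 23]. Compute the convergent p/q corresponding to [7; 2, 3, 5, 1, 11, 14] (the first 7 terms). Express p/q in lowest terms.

Work from the innermost term outward:
Start with 14.
11 + 1/(14/1) = 11 + 1/14 = 155/14
1 + 1/(155/14) = 1 + 14/155 = 169/155
5 + 1/(169/155) = 5 + 155/169 = 1000/169
3 + 1/(1000/169) = 3 + 169/1000 = 3169/1000
2 + 1/(3169/1000) = 2 + 1000/3169 = 7338/3169
7 + 1/(7338/3169) = 7 + 3169/7338 = 54535/7338

54535/7338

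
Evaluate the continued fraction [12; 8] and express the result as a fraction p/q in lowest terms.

Starting at the tail and folding back:
Start with 8.
12 + 1/(8/1) = 12 + 1/8 = 97/8

97/8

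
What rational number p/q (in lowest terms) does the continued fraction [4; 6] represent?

25/6

a_0 = 4: 4/1
a_1 = 6: 25/6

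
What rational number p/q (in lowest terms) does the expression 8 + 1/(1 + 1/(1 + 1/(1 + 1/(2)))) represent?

69/8

Use the convergent recurrence hₖ = aₖ·hₖ₋₁ + hₖ₋₂ (and likewise for the denominators kₖ):
a_0 = 8: 8/1
a_1 = 1: 9/1
a_2 = 1: 17/2
a_3 = 1: 26/3
a_4 = 2: 69/8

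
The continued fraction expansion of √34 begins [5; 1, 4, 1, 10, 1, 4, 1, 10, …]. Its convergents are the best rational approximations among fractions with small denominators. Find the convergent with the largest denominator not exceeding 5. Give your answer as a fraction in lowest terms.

List convergents until the denominator exceeds the bound:
a_0 = 5: 5/1  (≤ bound)
a_1 = 1: 6/1  (≤ bound)
a_2 = 4: 29/5  (≤ bound)
a_3 = 1: 35/6  (> 5, stop)

29/5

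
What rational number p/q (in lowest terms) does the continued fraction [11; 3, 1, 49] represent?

Start with 49.
1 + 1/(49/1) = 1 + 1/49 = 50/49
3 + 1/(50/49) = 3 + 49/50 = 199/50
11 + 1/(199/50) = 11 + 50/199 = 2239/199

2239/199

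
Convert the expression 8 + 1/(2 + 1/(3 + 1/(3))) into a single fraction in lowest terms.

Start with 3.
3 + 1/(3/1) = 3 + 1/3 = 10/3
2 + 1/(10/3) = 2 + 3/10 = 23/10
8 + 1/(23/10) = 8 + 10/23 = 194/23

194/23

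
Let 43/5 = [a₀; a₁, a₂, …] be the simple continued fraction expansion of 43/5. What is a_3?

2

⌊43/5⌋ = 8, remainder 3
⌊5/3⌋ = 1, remainder 2
⌊3/2⌋ = 1, remainder 1
⌊2/1⌋ = 2, remainder 0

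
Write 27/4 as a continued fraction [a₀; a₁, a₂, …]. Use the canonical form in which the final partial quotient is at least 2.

[6; 1, 3]

27 ÷ 4 → quotient 6, remainder 3
4 ÷ 3 → quotient 1, remainder 1
3 ÷ 1 → quotient 3, remainder 0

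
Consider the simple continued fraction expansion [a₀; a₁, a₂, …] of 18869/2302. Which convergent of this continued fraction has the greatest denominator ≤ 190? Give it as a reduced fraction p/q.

500/61

List convergents until the denominator exceeds the bound:
a_0 = 8: 8/1  (≤ bound)
a_1 = 5: 41/5  (≤ bound)
a_2 = 12: 500/61  (≤ bound)
a_3 = 4: 2041/249  (> 190, stop)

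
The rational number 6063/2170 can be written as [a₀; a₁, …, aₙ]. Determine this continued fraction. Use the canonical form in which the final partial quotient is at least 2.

[2; 1, 3, 1, 5, 1, 7, 8]

6063 ÷ 2170 → quotient 2, remainder 1723
2170 ÷ 1723 → quotient 1, remainder 447
1723 ÷ 447 → quotient 3, remainder 382
447 ÷ 382 → quotient 1, remainder 65
382 ÷ 65 → quotient 5, remainder 57
65 ÷ 57 → quotient 1, remainder 8
57 ÷ 8 → quotient 7, remainder 1
8 ÷ 1 → quotient 8, remainder 0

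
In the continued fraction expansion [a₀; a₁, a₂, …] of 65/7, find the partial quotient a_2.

Apply division with remainder until the remainder is 0:
65 ÷ 7 → quotient 9, remainder 2
7 ÷ 2 → quotient 3, remainder 1
2 ÷ 1 → quotient 2, remainder 0

2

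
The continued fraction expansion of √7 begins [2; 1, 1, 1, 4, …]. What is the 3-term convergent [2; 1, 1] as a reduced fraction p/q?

Collapse the nested fraction from the inside out:
Start with 1.
1 + 1/(1/1) = 1 + 1/1 = 2/1
2 + 1/(2/1) = 2 + 1/2 = 5/2

5/2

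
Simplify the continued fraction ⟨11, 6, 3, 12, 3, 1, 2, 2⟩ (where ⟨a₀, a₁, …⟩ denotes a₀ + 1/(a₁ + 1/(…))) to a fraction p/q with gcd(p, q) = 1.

69370/6217

a_0 = 11: 11/1
a_1 = 6: 67/6
a_2 = 3: 212/19
a_3 = 12: 2611/234
a_4 = 3: 8045/721
a_5 = 1: 10656/955
a_6 = 2: 29357/2631
a_7 = 2: 69370/6217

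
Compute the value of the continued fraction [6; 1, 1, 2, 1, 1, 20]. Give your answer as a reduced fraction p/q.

Starting at the tail and folding back:
Start with 20.
1 + 1/(20/1) = 1 + 1/20 = 21/20
1 + 1/(21/20) = 1 + 20/21 = 41/21
2 + 1/(41/21) = 2 + 21/41 = 103/41
1 + 1/(103/41) = 1 + 41/103 = 144/103
1 + 1/(144/103) = 1 + 103/144 = 247/144
6 + 1/(247/144) = 6 + 144/247 = 1626/247

1626/247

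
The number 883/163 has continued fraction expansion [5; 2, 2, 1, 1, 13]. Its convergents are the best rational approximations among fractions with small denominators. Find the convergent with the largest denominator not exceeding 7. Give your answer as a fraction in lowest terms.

a_0 = 5: 5/1  (≤ bound)
a_1 = 2: 11/2  (≤ bound)
a_2 = 2: 27/5  (≤ bound)
a_3 = 1: 38/7  (≤ bound)
a_4 = 1: 65/12  (> 7, stop)

38/7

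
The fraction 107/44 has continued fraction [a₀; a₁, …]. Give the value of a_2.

3

107 ÷ 44 → quotient 2, remainder 19
44 ÷ 19 → quotient 2, remainder 6
19 ÷ 6 → quotient 3, remainder 1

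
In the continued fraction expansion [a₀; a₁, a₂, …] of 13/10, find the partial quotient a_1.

⌊13/10⌋ = 1, remainder 3
⌊10/3⌋ = 3, remainder 1

3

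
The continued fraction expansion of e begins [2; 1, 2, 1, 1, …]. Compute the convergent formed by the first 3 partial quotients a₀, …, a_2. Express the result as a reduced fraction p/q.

Collapse the nested fraction from the inside out:
Start with 2.
1 + 1/(2/1) = 1 + 1/2 = 3/2
2 + 1/(3/2) = 2 + 2/3 = 8/3

8/3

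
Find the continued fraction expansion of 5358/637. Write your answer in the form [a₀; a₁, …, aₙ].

[8; 2, 2, 3, 7, 5]

5358 = 8·637 + 262, so a_0 = 8
637 = 2·262 + 113, so a_1 = 2
262 = 2·113 + 36, so a_2 = 2
113 = 3·36 + 5, so a_3 = 3
36 = 7·5 + 1, so a_4 = 7
5 = 5·1 + 0, so a_5 = 5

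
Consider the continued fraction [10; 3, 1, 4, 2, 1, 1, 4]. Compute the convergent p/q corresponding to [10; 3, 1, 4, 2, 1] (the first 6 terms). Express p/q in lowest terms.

a_0 = 10: 10/1
a_1 = 3: 31/3
a_2 = 1: 41/4
a_3 = 4: 195/19
a_4 = 2: 431/42
a_5 = 1: 626/61

626/61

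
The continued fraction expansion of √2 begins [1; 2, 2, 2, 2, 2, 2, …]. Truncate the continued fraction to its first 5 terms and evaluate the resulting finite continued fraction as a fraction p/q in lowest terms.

Starting at the tail and folding back:
Start with 2.
2 + 1/(2/1) = 2 + 1/2 = 5/2
2 + 1/(5/2) = 2 + 2/5 = 12/5
2 + 1/(12/5) = 2 + 5/12 = 29/12
1 + 1/(29/12) = 1 + 12/29 = 41/29

41/29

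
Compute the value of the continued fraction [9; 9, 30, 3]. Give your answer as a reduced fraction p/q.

7489/822

Starting at the tail and folding back:
Start with 3.
30 + 1/(3/1) = 30 + 1/3 = 91/3
9 + 1/(91/3) = 9 + 3/91 = 822/91
9 + 1/(822/91) = 9 + 91/822 = 7489/822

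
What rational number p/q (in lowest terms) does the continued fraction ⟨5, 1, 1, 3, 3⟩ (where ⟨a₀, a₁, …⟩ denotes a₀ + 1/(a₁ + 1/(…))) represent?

128/23

a_0 = 5: 5/1
a_1 = 1: 6/1
a_2 = 1: 11/2
a_3 = 3: 39/7
a_4 = 3: 128/23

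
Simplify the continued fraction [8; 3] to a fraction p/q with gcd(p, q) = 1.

Build up convergents one term at a time:
a_0 = 8: 8/1
a_1 = 3: 25/3

25/3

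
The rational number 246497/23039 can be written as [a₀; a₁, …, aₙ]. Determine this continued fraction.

[10; 1, 2, 3, 11, 20, 3, 3]

246497 ÷ 23039 → quotient 10, remainder 16107
23039 ÷ 16107 → quotient 1, remainder 6932
16107 ÷ 6932 → quotient 2, remainder 2243
6932 ÷ 2243 → quotient 3, remainder 203
2243 ÷ 203 → quotient 11, remainder 10
203 ÷ 10 → quotient 20, remainder 3
10 ÷ 3 → quotient 3, remainder 1
3 ÷ 1 → quotient 3, remainder 0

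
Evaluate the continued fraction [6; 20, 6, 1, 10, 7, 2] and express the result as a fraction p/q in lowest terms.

a_0 = 6: 6/1
a_1 = 20: 121/20
a_2 = 6: 732/121
a_3 = 1: 853/141
a_4 = 10: 9262/1531
a_5 = 7: 65687/10858
a_6 = 2: 140636/23247

140636/23247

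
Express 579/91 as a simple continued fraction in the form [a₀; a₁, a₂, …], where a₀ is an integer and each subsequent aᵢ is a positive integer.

[6; 2, 1, 3, 8]

579 ÷ 91 → quotient 6, remainder 33
91 ÷ 33 → quotient 2, remainder 25
33 ÷ 25 → quotient 1, remainder 8
25 ÷ 8 → quotient 3, remainder 1
8 ÷ 1 → quotient 8, remainder 0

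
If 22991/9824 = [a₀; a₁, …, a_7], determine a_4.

3

22991 ÷ 9824 → quotient 2, remainder 3343
9824 ÷ 3343 → quotient 2, remainder 3138
3343 ÷ 3138 → quotient 1, remainder 205
3138 ÷ 205 → quotient 15, remainder 63
205 ÷ 63 → quotient 3, remainder 16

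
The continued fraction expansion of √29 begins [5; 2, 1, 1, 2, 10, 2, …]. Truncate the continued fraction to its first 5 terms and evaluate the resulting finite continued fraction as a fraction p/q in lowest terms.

70/13

Start with 2.
1 + 1/(2/1) = 1 + 1/2 = 3/2
1 + 1/(3/2) = 1 + 2/3 = 5/3
2 + 1/(5/3) = 2 + 3/5 = 13/5
5 + 1/(13/5) = 5 + 5/13 = 70/13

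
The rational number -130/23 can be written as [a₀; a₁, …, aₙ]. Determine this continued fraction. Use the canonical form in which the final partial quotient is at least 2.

⌊-130/23⌋ = -6, remainder 8
⌊23/8⌋ = 2, remainder 7
⌊8/7⌋ = 1, remainder 1
⌊7/1⌋ = 7, remainder 0

[-6; 2, 1, 7]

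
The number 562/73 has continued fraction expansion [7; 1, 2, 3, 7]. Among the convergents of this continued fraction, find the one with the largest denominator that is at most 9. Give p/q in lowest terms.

23/3

a_0 = 7: 7/1  (≤ bound)
a_1 = 1: 8/1  (≤ bound)
a_2 = 2: 23/3  (≤ bound)
a_3 = 3: 77/10  (> 9, stop)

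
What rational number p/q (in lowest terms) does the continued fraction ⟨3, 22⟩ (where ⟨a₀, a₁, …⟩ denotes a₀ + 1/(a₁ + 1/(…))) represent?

Use the convergent recurrence hₖ = aₖ·hₖ₋₁ + hₖ₋₂ (and likewise for the denominators kₖ):
a_0 = 3: 3/1
a_1 = 22: 67/22

67/22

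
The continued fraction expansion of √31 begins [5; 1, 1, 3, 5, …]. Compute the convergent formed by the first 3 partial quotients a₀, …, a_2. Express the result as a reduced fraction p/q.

Start with 1.
1 + 1/(1/1) = 1 + 1/1 = 2/1
5 + 1/(2/1) = 5 + 1/2 = 11/2

11/2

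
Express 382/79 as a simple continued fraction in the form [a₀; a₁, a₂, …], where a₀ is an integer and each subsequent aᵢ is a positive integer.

382 = 4·79 + 66, so a_0 = 4
79 = 1·66 + 13, so a_1 = 1
66 = 5·13 + 1, so a_2 = 5
13 = 13·1 + 0, so a_3 = 13

[4; 1, 5, 13]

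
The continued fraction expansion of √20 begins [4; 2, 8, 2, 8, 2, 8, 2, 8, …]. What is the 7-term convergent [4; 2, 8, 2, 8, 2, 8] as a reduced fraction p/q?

24476/5473

a_0 = 4: 4/1
a_1 = 2: 9/2
a_2 = 8: 76/17
a_3 = 2: 161/36
a_4 = 8: 1364/305
a_5 = 2: 2889/646
a_6 = 8: 24476/5473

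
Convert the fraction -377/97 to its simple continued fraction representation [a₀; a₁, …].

⌊-377/97⌋ = -4, remainder 11
⌊97/11⌋ = 8, remainder 9
⌊11/9⌋ = 1, remainder 2
⌊9/2⌋ = 4, remainder 1
⌊2/1⌋ = 2, remainder 0

[-4; 8, 1, 4, 2]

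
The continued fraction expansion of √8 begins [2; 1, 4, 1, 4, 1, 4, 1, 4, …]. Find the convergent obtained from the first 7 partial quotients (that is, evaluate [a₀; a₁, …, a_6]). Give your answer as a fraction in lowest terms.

Start with 4.
1 + 1/(4/1) = 1 + 1/4 = 5/4
4 + 1/(5/4) = 4 + 4/5 = 24/5
1 + 1/(24/5) = 1 + 5/24 = 29/24
4 + 1/(29/24) = 4 + 24/29 = 140/29
1 + 1/(140/29) = 1 + 29/140 = 169/140
2 + 1/(169/140) = 2 + 140/169 = 478/169

478/169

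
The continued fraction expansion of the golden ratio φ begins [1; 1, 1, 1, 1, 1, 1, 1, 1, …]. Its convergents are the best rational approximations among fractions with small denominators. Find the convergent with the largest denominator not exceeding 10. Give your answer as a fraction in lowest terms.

a_0 = 1: 1/1  (≤ bound)
a_1 = 1: 2/1  (≤ bound)
a_2 = 1: 3/2  (≤ bound)
a_3 = 1: 5/3  (≤ bound)
a_4 = 1: 8/5  (≤ bound)
a_5 = 1: 13/8  (≤ bound)
a_6 = 1: 21/13  (> 10, stop)

13/8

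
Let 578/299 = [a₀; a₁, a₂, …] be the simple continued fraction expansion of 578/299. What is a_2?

13

⌊578/299⌋ = 1, remainder 279
⌊299/279⌋ = 1, remainder 20
⌊279/20⌋ = 13, remainder 19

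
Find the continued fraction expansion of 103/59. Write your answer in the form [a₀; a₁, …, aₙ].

103 = 1·59 + 44, so a_0 = 1
59 = 1·44 + 15, so a_1 = 1
44 = 2·15 + 14, so a_2 = 2
15 = 1·14 + 1, so a_3 = 1
14 = 14·1 + 0, so a_4 = 14

[1; 1, 2, 1, 14]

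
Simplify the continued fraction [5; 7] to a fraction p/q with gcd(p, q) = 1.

36/7

Build up convergents one term at a time:
a_0 = 5: 5/1
a_1 = 7: 36/7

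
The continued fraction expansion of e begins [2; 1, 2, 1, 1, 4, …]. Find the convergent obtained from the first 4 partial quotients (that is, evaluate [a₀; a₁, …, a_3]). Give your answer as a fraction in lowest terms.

Use the convergent recurrence hₖ = aₖ·hₖ₋₁ + hₖ₋₂ (and likewise for the denominators kₖ):
a_0 = 2: 2/1
a_1 = 1: 3/1
a_2 = 2: 8/3
a_3 = 1: 11/4

11/4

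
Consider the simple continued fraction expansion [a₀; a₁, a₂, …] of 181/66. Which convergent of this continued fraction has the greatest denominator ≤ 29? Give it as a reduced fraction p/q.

11/4

List convergents until the denominator exceeds the bound:
a_0 = 2: 2/1  (≤ bound)
a_1 = 1: 3/1  (≤ bound)
a_2 = 2: 8/3  (≤ bound)
a_3 = 1: 11/4  (≤ bound)
a_4 = 7: 85/31  (> 29, stop)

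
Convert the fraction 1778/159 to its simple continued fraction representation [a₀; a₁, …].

[11; 5, 2, 14]

1778 ÷ 159 → quotient 11, remainder 29
159 ÷ 29 → quotient 5, remainder 14
29 ÷ 14 → quotient 2, remainder 1
14 ÷ 1 → quotient 14, remainder 0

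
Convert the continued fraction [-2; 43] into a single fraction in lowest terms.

-85/43

Start with 43.
-2 + 1/(43/1) = -2 + 1/43 = -85/43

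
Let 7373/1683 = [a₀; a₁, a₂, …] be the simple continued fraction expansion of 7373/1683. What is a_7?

3

7373 = 4·1683 + 641, so a_0 = 4
1683 = 2·641 + 401, so a_1 = 2
641 = 1·401 + 240, so a_2 = 1
401 = 1·240 + 161, so a_3 = 1
240 = 1·161 + 79, so a_4 = 1
161 = 2·79 + 3, so a_5 = 2
79 = 26·3 + 1, so a_6 = 26
3 = 3·1 + 0, so a_7 = 3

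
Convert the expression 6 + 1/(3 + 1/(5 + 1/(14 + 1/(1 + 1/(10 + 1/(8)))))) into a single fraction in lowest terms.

135718/21499

a_0 = 6: 6/1
a_1 = 3: 19/3
a_2 = 5: 101/16
a_3 = 14: 1433/227
a_4 = 1: 1534/243
a_5 = 10: 16773/2657
a_6 = 8: 135718/21499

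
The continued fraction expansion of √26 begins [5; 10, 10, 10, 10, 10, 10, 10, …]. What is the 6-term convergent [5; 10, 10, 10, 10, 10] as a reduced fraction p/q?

530451/104030

Starting at the tail and folding back:
Start with 10.
10 + 1/(10/1) = 10 + 1/10 = 101/10
10 + 1/(101/10) = 10 + 10/101 = 1020/101
10 + 1/(1020/101) = 10 + 101/1020 = 10301/1020
10 + 1/(10301/1020) = 10 + 1020/10301 = 104030/10301
5 + 1/(104030/10301) = 5 + 10301/104030 = 530451/104030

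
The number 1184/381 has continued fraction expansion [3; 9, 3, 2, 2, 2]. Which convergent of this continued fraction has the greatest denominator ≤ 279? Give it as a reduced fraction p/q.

491/158

a_0 = 3: 3/1  (≤ bound)
a_1 = 9: 28/9  (≤ bound)
a_2 = 3: 87/28  (≤ bound)
a_3 = 2: 202/65  (≤ bound)
a_4 = 2: 491/158  (≤ bound)
a_5 = 2: 1184/381  (> 279, stop)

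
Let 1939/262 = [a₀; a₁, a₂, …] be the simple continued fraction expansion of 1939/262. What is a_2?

Repeatedly divide and take the remainder:
⌊1939/262⌋ = 7, remainder 105
⌊262/105⌋ = 2, remainder 52
⌊105/52⌋ = 2, remainder 1

2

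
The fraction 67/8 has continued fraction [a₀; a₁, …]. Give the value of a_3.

67 ÷ 8 → quotient 8, remainder 3
8 ÷ 3 → quotient 2, remainder 2
3 ÷ 2 → quotient 1, remainder 1
2 ÷ 1 → quotient 2, remainder 0

2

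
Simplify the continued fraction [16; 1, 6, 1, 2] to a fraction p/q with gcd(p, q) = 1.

388/23

Work from the innermost term outward:
Start with 2.
1 + 1/(2/1) = 1 + 1/2 = 3/2
6 + 1/(3/2) = 6 + 2/3 = 20/3
1 + 1/(20/3) = 1 + 3/20 = 23/20
16 + 1/(23/20) = 16 + 20/23 = 388/23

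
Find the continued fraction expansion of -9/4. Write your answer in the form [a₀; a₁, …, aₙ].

-9 ÷ 4 → quotient -3, remainder 3
4 ÷ 3 → quotient 1, remainder 1
3 ÷ 1 → quotient 3, remainder 0

[-3; 1, 3]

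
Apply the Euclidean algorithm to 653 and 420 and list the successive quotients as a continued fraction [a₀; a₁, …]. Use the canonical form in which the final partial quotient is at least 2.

[1; 1, 1, 4, 15, 3]

Apply division with remainder until the remainder is 0:
653 ÷ 420 → quotient 1, remainder 233
420 ÷ 233 → quotient 1, remainder 187
233 ÷ 187 → quotient 1, remainder 46
187 ÷ 46 → quotient 4, remainder 3
46 ÷ 3 → quotient 15, remainder 1
3 ÷ 1 → quotient 3, remainder 0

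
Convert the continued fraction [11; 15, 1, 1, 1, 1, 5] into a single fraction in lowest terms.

a_0 = 11: 11/1
a_1 = 15: 166/15
a_2 = 1: 177/16
a_3 = 1: 343/31
a_4 = 1: 520/47
a_5 = 1: 863/78
a_6 = 5: 4835/437

4835/437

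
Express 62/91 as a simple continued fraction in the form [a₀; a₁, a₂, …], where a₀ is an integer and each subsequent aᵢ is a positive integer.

[0; 1, 2, 7, 4]

62 = 0·91 + 62, so a_0 = 0
91 = 1·62 + 29, so a_1 = 1
62 = 2·29 + 4, so a_2 = 2
29 = 7·4 + 1, so a_3 = 7
4 = 4·1 + 0, so a_4 = 4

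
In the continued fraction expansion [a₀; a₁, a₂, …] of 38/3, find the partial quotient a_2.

⌊38/3⌋ = 12, remainder 2
⌊3/2⌋ = 1, remainder 1
⌊2/1⌋ = 2, remainder 0

2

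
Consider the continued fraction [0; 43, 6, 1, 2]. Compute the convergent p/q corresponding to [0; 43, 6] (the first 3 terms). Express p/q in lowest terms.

Start with 6.
43 + 1/(6/1) = 43 + 1/6 = 259/6
0 + 1/(259/6) = 0 + 6/259 = 6/259

6/259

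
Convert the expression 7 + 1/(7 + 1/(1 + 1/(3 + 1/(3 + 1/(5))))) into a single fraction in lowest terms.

3821/536

a_0 = 7: 7/1
a_1 = 7: 50/7
a_2 = 1: 57/8
a_3 = 3: 221/31
a_4 = 3: 720/101
a_5 = 5: 3821/536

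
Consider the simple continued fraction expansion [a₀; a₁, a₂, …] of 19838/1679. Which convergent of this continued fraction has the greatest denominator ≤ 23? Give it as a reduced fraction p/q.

List convergents until the denominator exceeds the bound:
a_0 = 11: 11/1  (≤ bound)
a_1 = 1: 12/1  (≤ bound)
a_2 = 4: 59/5  (≤ bound)
a_3 = 2: 130/11  (≤ bound)
a_4 = 2: 319/27  (> 23, stop)

130/11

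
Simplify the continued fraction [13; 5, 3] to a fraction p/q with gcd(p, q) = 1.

211/16

a_0 = 13: 13/1
a_1 = 5: 66/5
a_2 = 3: 211/16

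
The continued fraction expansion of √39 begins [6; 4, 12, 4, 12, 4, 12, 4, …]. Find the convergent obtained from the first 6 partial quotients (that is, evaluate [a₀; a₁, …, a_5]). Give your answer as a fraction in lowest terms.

62425/9996

Work from the innermost term outward:
Start with 4.
12 + 1/(4/1) = 12 + 1/4 = 49/4
4 + 1/(49/4) = 4 + 4/49 = 200/49
12 + 1/(200/49) = 12 + 49/200 = 2449/200
4 + 1/(2449/200) = 4 + 200/2449 = 9996/2449
6 + 1/(9996/2449) = 6 + 2449/9996 = 62425/9996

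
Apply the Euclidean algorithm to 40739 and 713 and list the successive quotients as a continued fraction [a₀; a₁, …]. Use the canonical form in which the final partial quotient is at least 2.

Apply division with remainder until the remainder is 0:
40739 ÷ 713 → quotient 57, remainder 98
713 ÷ 98 → quotient 7, remainder 27
98 ÷ 27 → quotient 3, remainder 17
27 ÷ 17 → quotient 1, remainder 10
17 ÷ 10 → quotient 1, remainder 7
10 ÷ 7 → quotient 1, remainder 3
7 ÷ 3 → quotient 2, remainder 1
3 ÷ 1 → quotient 3, remainder 0

[57; 7, 3, 1, 1, 1, 2, 3]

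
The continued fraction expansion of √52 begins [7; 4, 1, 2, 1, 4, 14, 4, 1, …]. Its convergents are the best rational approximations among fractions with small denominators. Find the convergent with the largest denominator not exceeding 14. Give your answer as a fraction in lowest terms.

a_0 = 7: 7/1  (≤ bound)
a_1 = 4: 29/4  (≤ bound)
a_2 = 1: 36/5  (≤ bound)
a_3 = 2: 101/14  (≤ bound)
a_4 = 1: 137/19  (> 14, stop)

101/14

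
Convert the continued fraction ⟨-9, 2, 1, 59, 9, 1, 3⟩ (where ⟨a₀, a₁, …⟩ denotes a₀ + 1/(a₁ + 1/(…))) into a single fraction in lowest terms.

-60593/6993

a_0 = -9: -9/1
a_1 = 2: -17/2
a_2 = 1: -26/3
a_3 = 59: -1551/179
a_4 = 9: -13985/1614
a_5 = 1: -15536/1793
a_6 = 3: -60593/6993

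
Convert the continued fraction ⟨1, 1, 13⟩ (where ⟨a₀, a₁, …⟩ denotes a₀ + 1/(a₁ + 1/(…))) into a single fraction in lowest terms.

27/14

Start with 13.
1 + 1/(13/1) = 1 + 1/13 = 14/13
1 + 1/(14/13) = 1 + 13/14 = 27/14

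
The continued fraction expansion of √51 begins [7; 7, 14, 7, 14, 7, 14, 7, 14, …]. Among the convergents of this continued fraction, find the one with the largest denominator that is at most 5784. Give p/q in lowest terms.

4999/700

a_0 = 7: 7/1  (≤ bound)
a_1 = 7: 50/7  (≤ bound)
a_2 = 14: 707/99  (≤ bound)
a_3 = 7: 4999/700  (≤ bound)
a_4 = 14: 70693/9899  (> 5784, stop)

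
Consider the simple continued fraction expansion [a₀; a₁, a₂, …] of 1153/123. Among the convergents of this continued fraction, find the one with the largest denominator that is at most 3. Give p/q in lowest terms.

28/3

a_0 = 9: 9/1  (≤ bound)
a_1 = 2: 19/2  (≤ bound)
a_2 = 1: 28/3  (≤ bound)
a_3 = 2: 75/8  (> 3, stop)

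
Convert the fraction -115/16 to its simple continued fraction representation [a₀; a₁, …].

Apply division with remainder until the remainder is 0:
-115 ÷ 16 → quotient -8, remainder 13
16 ÷ 13 → quotient 1, remainder 3
13 ÷ 3 → quotient 4, remainder 1
3 ÷ 1 → quotient 3, remainder 0

[-8; 1, 4, 3]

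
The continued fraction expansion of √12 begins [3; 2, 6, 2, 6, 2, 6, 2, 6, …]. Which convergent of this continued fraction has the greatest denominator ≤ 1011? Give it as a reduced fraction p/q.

1351/390

List convergents until the denominator exceeds the bound:
a_0 = 3: 3/1  (≤ bound)
a_1 = 2: 7/2  (≤ bound)
a_2 = 6: 45/13  (≤ bound)
a_3 = 2: 97/28  (≤ bound)
a_4 = 6: 627/181  (≤ bound)
a_5 = 2: 1351/390  (≤ bound)
a_6 = 6: 8733/2521  (> 1011, stop)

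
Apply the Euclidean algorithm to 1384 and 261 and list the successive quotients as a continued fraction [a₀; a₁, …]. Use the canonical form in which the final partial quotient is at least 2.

[5; 3, 3, 3, 2, 3]

Apply division with remainder until the remainder is 0:
1384 ÷ 261 → quotient 5, remainder 79
261 ÷ 79 → quotient 3, remainder 24
79 ÷ 24 → quotient 3, remainder 7
24 ÷ 7 → quotient 3, remainder 3
7 ÷ 3 → quotient 2, remainder 1
3 ÷ 1 → quotient 3, remainder 0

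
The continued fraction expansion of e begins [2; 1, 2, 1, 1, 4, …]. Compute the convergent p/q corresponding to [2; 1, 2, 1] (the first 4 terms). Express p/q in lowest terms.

11/4

a_0 = 2: 2/1
a_1 = 1: 3/1
a_2 = 2: 8/3
a_3 = 1: 11/4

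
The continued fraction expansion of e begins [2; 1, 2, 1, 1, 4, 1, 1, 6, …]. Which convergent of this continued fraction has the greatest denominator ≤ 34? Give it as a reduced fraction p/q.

87/32

a_0 = 2: 2/1  (≤ bound)
a_1 = 1: 3/1  (≤ bound)
a_2 = 2: 8/3  (≤ bound)
a_3 = 1: 11/4  (≤ bound)
a_4 = 1: 19/7  (≤ bound)
a_5 = 4: 87/32  (≤ bound)
a_6 = 1: 106/39  (> 34, stop)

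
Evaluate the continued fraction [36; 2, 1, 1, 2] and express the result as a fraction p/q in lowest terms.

473/13

a_0 = 36: 36/1
a_1 = 2: 73/2
a_2 = 1: 109/3
a_3 = 1: 182/5
a_4 = 2: 473/13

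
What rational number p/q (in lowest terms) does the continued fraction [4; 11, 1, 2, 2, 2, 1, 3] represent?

4257/1042

Compute successive convergents:
a_0 = 4: 4/1
a_1 = 11: 45/11
a_2 = 1: 49/12
a_3 = 2: 143/35
a_4 = 2: 335/82
a_5 = 2: 813/199
a_6 = 1: 1148/281
a_7 = 3: 4257/1042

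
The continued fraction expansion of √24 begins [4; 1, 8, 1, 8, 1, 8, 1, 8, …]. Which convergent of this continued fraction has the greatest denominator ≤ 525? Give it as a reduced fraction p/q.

List convergents until the denominator exceeds the bound:
a_0 = 4: 4/1  (≤ bound)
a_1 = 1: 5/1  (≤ bound)
a_2 = 8: 44/9  (≤ bound)
a_3 = 1: 49/10  (≤ bound)
a_4 = 8: 436/89  (≤ bound)
a_5 = 1: 485/99  (≤ bound)
a_6 = 8: 4316/881  (> 525, stop)

485/99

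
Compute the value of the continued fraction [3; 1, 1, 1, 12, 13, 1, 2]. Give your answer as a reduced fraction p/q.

5732/1567

Work from the innermost term outward:
Start with 2.
1 + 1/(2/1) = 1 + 1/2 = 3/2
13 + 1/(3/2) = 13 + 2/3 = 41/3
12 + 1/(41/3) = 12 + 3/41 = 495/41
1 + 1/(495/41) = 1 + 41/495 = 536/495
1 + 1/(536/495) = 1 + 495/536 = 1031/536
1 + 1/(1031/536) = 1 + 536/1031 = 1567/1031
3 + 1/(1567/1031) = 3 + 1031/1567 = 5732/1567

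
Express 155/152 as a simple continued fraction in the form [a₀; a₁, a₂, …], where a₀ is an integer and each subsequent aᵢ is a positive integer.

⌊155/152⌋ = 1, remainder 3
⌊152/3⌋ = 50, remainder 2
⌊3/2⌋ = 1, remainder 1
⌊2/1⌋ = 2, remainder 0

[1; 50, 1, 2]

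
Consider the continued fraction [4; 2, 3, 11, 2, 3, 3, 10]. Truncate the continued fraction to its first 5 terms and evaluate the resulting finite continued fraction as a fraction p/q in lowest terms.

Build up convergents one term at a time:
a_0 = 4: 4/1
a_1 = 2: 9/2
a_2 = 3: 31/7
a_3 = 11: 350/79
a_4 = 2: 731/165

731/165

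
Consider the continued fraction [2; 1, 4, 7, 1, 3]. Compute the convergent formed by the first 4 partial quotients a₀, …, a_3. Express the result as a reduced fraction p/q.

101/36

Start with 7.
4 + 1/(7/1) = 4 + 1/7 = 29/7
1 + 1/(29/7) = 1 + 7/29 = 36/29
2 + 1/(36/29) = 2 + 29/36 = 101/36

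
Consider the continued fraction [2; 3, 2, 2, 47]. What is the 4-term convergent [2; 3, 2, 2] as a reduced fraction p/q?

a_0 = 2: 2/1
a_1 = 3: 7/3
a_2 = 2: 16/7
a_3 = 2: 39/17

39/17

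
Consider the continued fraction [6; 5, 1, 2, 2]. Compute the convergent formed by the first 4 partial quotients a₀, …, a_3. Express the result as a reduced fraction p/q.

Start with 2.
1 + 1/(2/1) = 1 + 1/2 = 3/2
5 + 1/(3/2) = 5 + 2/3 = 17/3
6 + 1/(17/3) = 6 + 3/17 = 105/17

105/17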